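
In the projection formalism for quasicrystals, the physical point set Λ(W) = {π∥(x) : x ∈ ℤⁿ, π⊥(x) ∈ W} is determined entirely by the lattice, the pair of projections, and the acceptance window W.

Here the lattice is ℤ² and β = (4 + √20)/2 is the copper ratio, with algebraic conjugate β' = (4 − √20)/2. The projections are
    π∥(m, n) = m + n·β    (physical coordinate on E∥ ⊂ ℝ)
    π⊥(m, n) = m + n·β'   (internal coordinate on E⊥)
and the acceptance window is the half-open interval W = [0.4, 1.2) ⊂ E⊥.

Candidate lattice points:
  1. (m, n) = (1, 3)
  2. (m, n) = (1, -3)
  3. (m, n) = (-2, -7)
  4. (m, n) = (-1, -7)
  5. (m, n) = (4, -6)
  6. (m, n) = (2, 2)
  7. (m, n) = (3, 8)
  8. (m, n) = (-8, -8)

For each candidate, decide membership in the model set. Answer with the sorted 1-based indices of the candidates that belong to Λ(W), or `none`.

Compute β' = (4−√20)/2 = -0.236068, so π⊥(m,n) = m -0.236068·n.
#1 (1,3): internal coord 1 + (3)·β' = +0.291796; +0.291796 ∉ [0.4, 1.2) → out
#2 (1,-3): internal coord 1 + (-3)·β' = +1.708204; +1.708204 ∉ [0.4, 1.2) → out
#3 (-2,-7): internal coord -2 + (-7)·β' = -0.347524; -0.347524 ∉ [0.4, 1.2) → out
#4 (-1,-7): internal coord -1 + (-7)·β' = +0.652476; +0.652476 ∈ [0.4, 1.2) → IN Λ
#5 (4,-6): internal coord 4 + (-6)·β' = +5.416408; +5.416408 ∉ [0.4, 1.2) → out
#6 (2,2): internal coord 2 + (2)·β' = +1.527864; +1.527864 ∉ [0.4, 1.2) → out
#7 (3,8): internal coord 3 + (8)·β' = +1.111456; +1.111456 ∈ [0.4, 1.2) → IN Λ
#8 (-8,-8): internal coord -8 + (-8)·β' = -6.111456; -6.111456 ∉ [0.4, 1.2) → out

4, 7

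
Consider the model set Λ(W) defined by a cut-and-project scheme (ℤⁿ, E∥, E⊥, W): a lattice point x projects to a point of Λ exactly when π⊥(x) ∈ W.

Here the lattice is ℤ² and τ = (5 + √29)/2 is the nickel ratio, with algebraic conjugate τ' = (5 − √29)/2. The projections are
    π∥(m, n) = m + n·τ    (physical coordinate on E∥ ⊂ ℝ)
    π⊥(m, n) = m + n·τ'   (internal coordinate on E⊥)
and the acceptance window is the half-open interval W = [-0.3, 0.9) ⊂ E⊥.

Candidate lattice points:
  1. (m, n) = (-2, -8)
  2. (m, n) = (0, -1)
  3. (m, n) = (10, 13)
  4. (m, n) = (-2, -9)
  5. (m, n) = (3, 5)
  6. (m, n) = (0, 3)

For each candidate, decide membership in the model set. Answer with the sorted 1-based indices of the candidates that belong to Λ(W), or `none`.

Numerically τ ≈ 5.192582 and τ' = −1/τ ≈ -0.192582.
candidate 1: (m,n)=(-2,-8) → π∥ = -2-8·τ ≈ -43.540659, π⊥ = -2-8·τ' ≈ -0.459341 ∉ [-0.3, 0.9) ⇒ out
candidate 2: (m,n)=(0,-1) → π∥ = 0-1·τ ≈ -5.192582, π⊥ = 0-1·τ' ≈ 0.192582 ∈ [-0.3, 0.9) ⇒ IN Λ
candidate 3: (m,n)=(10,13) → π∥ = 10+13·τ ≈ 77.503571, π⊥ = 10+13·τ' ≈ 7.496429 ∉ [-0.3, 0.9) ⇒ out
candidate 4: (m,n)=(-2,-9) → π∥ = -2-9·τ ≈ -48.733242, π⊥ = -2-9·τ' ≈ -0.266758 ∈ [-0.3, 0.9) ⇒ IN Λ
candidate 5: (m,n)=(3,5) → π∥ = 3+5·τ ≈ 28.962912, π⊥ = 3+5·τ' ≈ 2.037088 ∉ [-0.3, 0.9) ⇒ out
candidate 6: (m,n)=(0,3) → π∥ = 0+3·τ ≈ 15.577747, π⊥ = 0+3·τ' ≈ -0.577747 ∉ [-0.3, 0.9) ⇒ out

2, 4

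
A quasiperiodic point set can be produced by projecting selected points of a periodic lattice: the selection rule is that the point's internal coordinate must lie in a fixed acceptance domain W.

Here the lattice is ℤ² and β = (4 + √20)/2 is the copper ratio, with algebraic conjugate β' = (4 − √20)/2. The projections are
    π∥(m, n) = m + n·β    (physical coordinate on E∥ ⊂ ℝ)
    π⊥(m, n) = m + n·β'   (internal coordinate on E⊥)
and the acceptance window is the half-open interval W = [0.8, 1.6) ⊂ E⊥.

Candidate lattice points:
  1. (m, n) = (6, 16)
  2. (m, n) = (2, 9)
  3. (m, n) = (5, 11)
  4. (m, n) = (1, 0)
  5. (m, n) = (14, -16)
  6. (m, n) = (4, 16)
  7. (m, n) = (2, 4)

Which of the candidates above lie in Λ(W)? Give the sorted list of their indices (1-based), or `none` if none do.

Compute β' = (4−√20)/2 = -0.2361, so π⊥(m,n) = m -0.2361·n.
#1 (6,16): internal coord 6 + (16)·β' = +2.2229; +2.2229 ∉ [0.8, 1.6) → out
#2 (2,9): internal coord 2 + (9)·β' = -0.1246; -0.1246 ∉ [0.8, 1.6) → out
#3 (5,11): internal coord 5 + (11)·β' = +2.4033; +2.4033 ∉ [0.8, 1.6) → out
#4 (1,0): internal coord 1 + (0)·β' = +1.0000; +1.0000 ∈ [0.8, 1.6) → IN Λ
#5 (14,-16): internal coord 14 + (-16)·β' = +17.7771; +17.7771 ∉ [0.8, 1.6) → out
#6 (4,16): internal coord 4 + (16)·β' = +0.2229; +0.2229 ∉ [0.8, 1.6) → out
#7 (2,4): internal coord 2 + (4)·β' = +1.0557; +1.0557 ∈ [0.8, 1.6) → IN Λ

4, 7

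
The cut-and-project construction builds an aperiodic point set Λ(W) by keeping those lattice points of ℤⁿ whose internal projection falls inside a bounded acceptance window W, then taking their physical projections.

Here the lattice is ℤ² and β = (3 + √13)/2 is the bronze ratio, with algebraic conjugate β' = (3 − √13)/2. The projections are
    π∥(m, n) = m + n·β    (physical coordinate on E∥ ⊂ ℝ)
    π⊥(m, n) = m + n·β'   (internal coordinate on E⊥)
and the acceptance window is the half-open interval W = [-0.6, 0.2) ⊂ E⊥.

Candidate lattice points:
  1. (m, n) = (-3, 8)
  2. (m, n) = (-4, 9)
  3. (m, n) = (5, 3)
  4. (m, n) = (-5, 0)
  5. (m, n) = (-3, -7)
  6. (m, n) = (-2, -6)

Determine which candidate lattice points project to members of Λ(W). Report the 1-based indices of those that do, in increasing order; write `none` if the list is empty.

6

Compute β' = (3−√13)/2 = -0.302776, so π⊥(m,n) = m -0.302776·n.
#1 (-3,8): internal coord -3 + (8)·β' = -5.422205; -5.422205 ∉ [-0.6, 0.2) → out
#2 (-4,9): internal coord -4 + (9)·β' = -6.724981; -6.724981 ∉ [-0.6, 0.2) → out
#3 (5,3): internal coord 5 + (3)·β' = +4.091673; +4.091673 ∉ [-0.6, 0.2) → out
#4 (-5,0): internal coord -5 + (0)·β' = -5.000000; -5.000000 ∉ [-0.6, 0.2) → out
#5 (-3,-7): internal coord -3 + (-7)·β' = -0.880571; -0.880571 ∉ [-0.6, 0.2) → out
#6 (-2,-6): internal coord -2 + (-6)·β' = -0.183346; -0.183346 ∈ [-0.6, 0.2) → IN Λ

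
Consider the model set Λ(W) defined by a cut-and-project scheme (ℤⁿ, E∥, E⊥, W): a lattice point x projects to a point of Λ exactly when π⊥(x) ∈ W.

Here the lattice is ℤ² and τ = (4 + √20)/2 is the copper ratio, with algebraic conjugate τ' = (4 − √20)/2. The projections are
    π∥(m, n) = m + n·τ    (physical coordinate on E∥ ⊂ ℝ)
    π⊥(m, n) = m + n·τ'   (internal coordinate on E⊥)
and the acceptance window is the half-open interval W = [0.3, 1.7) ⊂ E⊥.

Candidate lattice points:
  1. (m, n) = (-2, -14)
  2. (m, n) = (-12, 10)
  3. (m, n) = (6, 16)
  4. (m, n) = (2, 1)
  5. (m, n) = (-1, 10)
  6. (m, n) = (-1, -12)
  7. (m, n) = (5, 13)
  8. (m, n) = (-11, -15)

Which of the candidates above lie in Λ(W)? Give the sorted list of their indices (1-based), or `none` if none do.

τ' = (4−√20)/2 ≈ -0.236068.
#1 (-2,-14): internal coord -2 + (-14)·τ' = +1.304952; +1.304952 ∈ [0.3, 1.7) → IN Λ
#2 (-12,10): internal coord -12 + (10)·τ' = -14.360680; -14.360680 ∉ [0.3, 1.7) → out
#3 (6,16): internal coord 6 + (16)·τ' = +2.222912; +2.222912 ∉ [0.3, 1.7) → out
#4 (2,1): internal coord 2 + (1)·τ' = +1.763932; +1.763932 ∉ [0.3, 1.7) → out
#5 (-1,10): internal coord -1 + (10)·τ' = -3.360680; -3.360680 ∉ [0.3, 1.7) → out
#6 (-1,-12): internal coord -1 + (-12)·τ' = +1.832816; +1.832816 ∉ [0.3, 1.7) → out
#7 (5,13): internal coord 5 + (13)·τ' = +1.931116; +1.931116 ∉ [0.3, 1.7) → out
#8 (-11,-15): internal coord -11 + (-15)·τ' = -7.458980; -7.458980 ∉ [0.3, 1.7) → out

1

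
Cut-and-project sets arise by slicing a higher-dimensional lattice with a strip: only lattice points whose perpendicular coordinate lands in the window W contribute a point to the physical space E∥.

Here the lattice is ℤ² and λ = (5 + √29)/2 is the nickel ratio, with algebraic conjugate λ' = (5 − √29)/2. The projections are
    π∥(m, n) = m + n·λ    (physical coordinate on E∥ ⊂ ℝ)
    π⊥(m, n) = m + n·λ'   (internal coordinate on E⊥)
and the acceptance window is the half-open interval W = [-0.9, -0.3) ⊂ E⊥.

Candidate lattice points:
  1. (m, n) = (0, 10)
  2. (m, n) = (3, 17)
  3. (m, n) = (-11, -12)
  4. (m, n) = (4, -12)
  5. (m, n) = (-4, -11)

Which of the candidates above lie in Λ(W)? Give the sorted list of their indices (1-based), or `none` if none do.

none

Compute λ' = (5−√29)/2 = -0.192582, so π⊥(m,n) = m -0.192582·n.
#1 (0,10): internal coord 0 + (10)·λ' = -1.925824; -1.925824 ∉ [-0.9, -0.3) → out
#2 (3,17): internal coord 3 + (17)·λ' = -0.273901; -0.273901 ∉ [-0.9, -0.3) → out
#3 (-11,-12): internal coord -11 + (-12)·λ' = -8.689011; -8.689011 ∉ [-0.9, -0.3) → out
#4 (4,-12): internal coord 4 + (-12)·λ' = +6.310989; +6.310989 ∉ [-0.9, -0.3) → out
#5 (-4,-11): internal coord -4 + (-11)·λ' = -1.881594; -1.881594 ∉ [-0.9, -0.3) → out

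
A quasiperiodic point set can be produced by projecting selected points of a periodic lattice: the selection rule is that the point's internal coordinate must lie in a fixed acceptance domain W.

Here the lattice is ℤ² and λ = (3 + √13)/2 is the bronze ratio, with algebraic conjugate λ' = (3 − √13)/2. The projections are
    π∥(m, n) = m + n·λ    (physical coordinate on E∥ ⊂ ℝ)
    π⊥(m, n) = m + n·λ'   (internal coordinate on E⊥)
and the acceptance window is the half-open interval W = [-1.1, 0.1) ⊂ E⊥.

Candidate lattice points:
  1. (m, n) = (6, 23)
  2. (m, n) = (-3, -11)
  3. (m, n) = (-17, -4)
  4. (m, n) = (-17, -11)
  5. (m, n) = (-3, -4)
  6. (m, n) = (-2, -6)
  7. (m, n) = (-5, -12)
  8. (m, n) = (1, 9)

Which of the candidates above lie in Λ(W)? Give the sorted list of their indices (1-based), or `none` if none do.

1, 6

Compute λ' = (3−√13)/2 = -0.3028, so π⊥(m,n) = m -0.3028·n.
[1] lift (6,23): star map gives -0.9638; window check -1.1 ≤ -0.9638 < 0.1 is true → IN Λ
[2] lift (-3,-11): star map gives 0.3305; window check -1.1 ≤ 0.3305 < 0.1 is false → out
[3] lift (-17,-4): star map gives -15.7889; window check -1.1 ≤ -15.7889 < 0.1 is false → out
[4] lift (-17,-11): star map gives -13.6695; window check -1.1 ≤ -13.6695 < 0.1 is false → out
[5] lift (-3,-4): star map gives -1.7889; window check -1.1 ≤ -1.7889 < 0.1 is false → out
[6] lift (-2,-6): star map gives -0.1833; window check -1.1 ≤ -0.1833 < 0.1 is true → IN Λ
[7] lift (-5,-12): star map gives -1.3667; window check -1.1 ≤ -1.3667 < 0.1 is false → out
[8] lift (1,9): star map gives -1.7250; window check -1.1 ≤ -1.7250 < 0.1 is false → out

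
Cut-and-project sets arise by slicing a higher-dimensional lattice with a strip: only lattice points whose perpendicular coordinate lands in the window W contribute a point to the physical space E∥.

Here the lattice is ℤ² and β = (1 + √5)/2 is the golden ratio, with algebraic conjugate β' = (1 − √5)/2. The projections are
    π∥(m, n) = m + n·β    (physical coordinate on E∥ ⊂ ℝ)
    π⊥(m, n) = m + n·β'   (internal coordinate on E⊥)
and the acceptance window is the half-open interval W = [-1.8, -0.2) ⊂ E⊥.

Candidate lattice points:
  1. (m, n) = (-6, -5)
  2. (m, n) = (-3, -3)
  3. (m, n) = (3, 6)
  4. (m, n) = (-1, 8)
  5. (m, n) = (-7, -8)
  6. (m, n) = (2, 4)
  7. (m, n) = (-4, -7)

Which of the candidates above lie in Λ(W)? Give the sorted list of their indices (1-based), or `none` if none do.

Numerically β ≈ 1.61803 and β' = −1/β ≈ -0.61803.
candidate 1: (m,n)=(-6,-5) → π∥ = -6-5·β ≈ -14.09017, π⊥ = -6-5·β' ≈ -2.90983 ∉ [-1.8, -0.2) ⇒ out
candidate 2: (m,n)=(-3,-3) → π∥ = -3-3·β ≈ -7.85410, π⊥ = -3-3·β' ≈ -1.14590 ∈ [-1.8, -0.2) ⇒ IN Λ
candidate 3: (m,n)=(3,6) → π∥ = 3+6·β ≈ 12.70820, π⊥ = 3+6·β' ≈ -0.70820 ∈ [-1.8, -0.2) ⇒ IN Λ
candidate 4: (m,n)=(-1,8) → π∥ = -1+8·β ≈ 11.94427, π⊥ = -1+8·β' ≈ -5.94427 ∉ [-1.8, -0.2) ⇒ out
candidate 5: (m,n)=(-7,-8) → π∥ = -7-8·β ≈ -19.94427, π⊥ = -7-8·β' ≈ -2.05573 ∉ [-1.8, -0.2) ⇒ out
candidate 6: (m,n)=(2,4) → π∥ = 2+4·β ≈ 8.47214, π⊥ = 2+4·β' ≈ -0.47214 ∈ [-1.8, -0.2) ⇒ IN Λ
candidate 7: (m,n)=(-4,-7) → π∥ = -4-7·β ≈ -15.32624, π⊥ = -4-7·β' ≈ 0.32624 ∉ [-1.8, -0.2) ⇒ out

2, 3, 6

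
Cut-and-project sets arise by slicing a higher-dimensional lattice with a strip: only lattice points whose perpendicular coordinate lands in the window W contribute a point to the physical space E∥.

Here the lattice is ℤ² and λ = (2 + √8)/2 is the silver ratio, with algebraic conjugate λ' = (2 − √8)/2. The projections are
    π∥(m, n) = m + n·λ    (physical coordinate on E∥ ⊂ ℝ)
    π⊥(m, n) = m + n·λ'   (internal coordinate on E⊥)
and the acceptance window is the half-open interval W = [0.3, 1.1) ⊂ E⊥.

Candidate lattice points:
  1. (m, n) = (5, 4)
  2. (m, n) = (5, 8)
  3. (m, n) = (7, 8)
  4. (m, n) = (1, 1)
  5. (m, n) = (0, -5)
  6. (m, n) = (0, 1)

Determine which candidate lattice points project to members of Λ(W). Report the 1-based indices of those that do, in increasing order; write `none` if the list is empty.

4

Compute λ' = (2−√8)/2 = -0.41421, so π⊥(m,n) = m -0.41421·n.
candidate 1: (m,n)=(5,4) → π∥ = 5+4·λ ≈ 14.65685, π⊥ = 5+4·λ' ≈ 3.34315 ∉ [0.3, 1.1) ⇒ out
candidate 2: (m,n)=(5,8) → π∥ = 5+8·λ ≈ 24.31371, π⊥ = 5+8·λ' ≈ 1.68629 ∉ [0.3, 1.1) ⇒ out
candidate 3: (m,n)=(7,8) → π∥ = 7+8·λ ≈ 26.31371, π⊥ = 7+8·λ' ≈ 3.68629 ∉ [0.3, 1.1) ⇒ out
candidate 4: (m,n)=(1,1) → π∥ = 1+1·λ ≈ 3.41421, π⊥ = 1+1·λ' ≈ 0.58579 ∈ [0.3, 1.1) ⇒ IN Λ
candidate 5: (m,n)=(0,-5) → π∥ = 0-5·λ ≈ -12.07107, π⊥ = 0-5·λ' ≈ 2.07107 ∉ [0.3, 1.1) ⇒ out
candidate 6: (m,n)=(0,1) → π∥ = 0+1·λ ≈ 2.41421, π⊥ = 0+1·λ' ≈ -0.41421 ∉ [0.3, 1.1) ⇒ out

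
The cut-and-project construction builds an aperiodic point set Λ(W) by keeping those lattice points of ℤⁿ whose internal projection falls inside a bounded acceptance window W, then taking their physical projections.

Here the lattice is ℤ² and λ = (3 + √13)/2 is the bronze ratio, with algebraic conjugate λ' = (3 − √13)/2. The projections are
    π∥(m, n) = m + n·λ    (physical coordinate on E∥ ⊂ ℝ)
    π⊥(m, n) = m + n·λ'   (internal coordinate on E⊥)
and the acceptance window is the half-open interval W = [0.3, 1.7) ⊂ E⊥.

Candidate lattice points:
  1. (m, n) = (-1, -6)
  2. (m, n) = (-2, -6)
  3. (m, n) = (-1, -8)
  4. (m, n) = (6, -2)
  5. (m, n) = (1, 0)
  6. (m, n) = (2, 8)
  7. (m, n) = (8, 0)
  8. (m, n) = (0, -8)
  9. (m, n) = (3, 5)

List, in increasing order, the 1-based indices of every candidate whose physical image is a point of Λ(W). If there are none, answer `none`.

1, 3, 5, 9

λ' = (3−√13)/2 ≈ -0.302776.
candidate 1: (m,n)=(-1,-6) → π∥ = -1-6·λ ≈ -20.816654, π⊥ = -1-6·λ' ≈ 0.816654 ∈ [0.3, 1.7) ⇒ IN Λ
candidate 2: (m,n)=(-2,-6) → π∥ = -2-6·λ ≈ -21.816654, π⊥ = -2-6·λ' ≈ -0.183346 ∉ [0.3, 1.7) ⇒ out
candidate 3: (m,n)=(-1,-8) → π∥ = -1-8·λ ≈ -27.422205, π⊥ = -1-8·λ' ≈ 1.422205 ∈ [0.3, 1.7) ⇒ IN Λ
candidate 4: (m,n)=(6,-2) → π∥ = 6-2·λ ≈ -0.605551, π⊥ = 6-2·λ' ≈ 6.605551 ∉ [0.3, 1.7) ⇒ out
candidate 5: (m,n)=(1,0) → π∥ = 1+0·λ ≈ 1.000000, π⊥ = 1+0·λ' ≈ 1.000000 ∈ [0.3, 1.7) ⇒ IN Λ
candidate 6: (m,n)=(2,8) → π∥ = 2+8·λ ≈ 28.422205, π⊥ = 2+8·λ' ≈ -0.422205 ∉ [0.3, 1.7) ⇒ out
candidate 7: (m,n)=(8,0) → π∥ = 8+0·λ ≈ 8.000000, π⊥ = 8+0·λ' ≈ 8.000000 ∉ [0.3, 1.7) ⇒ out
candidate 8: (m,n)=(0,-8) → π∥ = 0-8·λ ≈ -26.422205, π⊥ = 0-8·λ' ≈ 2.422205 ∉ [0.3, 1.7) ⇒ out
candidate 9: (m,n)=(3,5) → π∥ = 3+5·λ ≈ 19.513878, π⊥ = 3+5·λ' ≈ 1.486122 ∈ [0.3, 1.7) ⇒ IN Λ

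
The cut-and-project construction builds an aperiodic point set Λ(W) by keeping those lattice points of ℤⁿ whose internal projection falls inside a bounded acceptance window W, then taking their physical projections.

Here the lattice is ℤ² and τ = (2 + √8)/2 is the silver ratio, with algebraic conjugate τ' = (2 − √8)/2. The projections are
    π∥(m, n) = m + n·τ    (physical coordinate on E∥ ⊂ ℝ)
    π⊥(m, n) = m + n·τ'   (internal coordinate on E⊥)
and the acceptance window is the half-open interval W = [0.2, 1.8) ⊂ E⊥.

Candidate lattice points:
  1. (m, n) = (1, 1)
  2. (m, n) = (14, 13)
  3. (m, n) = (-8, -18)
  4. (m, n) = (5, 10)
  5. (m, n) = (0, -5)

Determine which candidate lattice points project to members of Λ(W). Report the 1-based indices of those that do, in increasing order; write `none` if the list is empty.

Compute τ' = (2−√8)/2 = -0.41421, so π⊥(m,n) = m -0.41421·n.
candidate 1: (m,n)=(1,1) → π∥ = 1+1·τ ≈ 3.41421, π⊥ = 1+1·τ' ≈ 0.58579 ∈ [0.2, 1.8) ⇒ IN Λ
candidate 2: (m,n)=(14,13) → π∥ = 14+13·τ ≈ 45.38478, π⊥ = 14+13·τ' ≈ 8.61522 ∉ [0.2, 1.8) ⇒ out
candidate 3: (m,n)=(-8,-18) → π∥ = -8-18·τ ≈ -51.45584, π⊥ = -8-18·τ' ≈ -0.54416 ∉ [0.2, 1.8) ⇒ out
candidate 4: (m,n)=(5,10) → π∥ = 5+10·τ ≈ 29.14214, π⊥ = 5+10·τ' ≈ 0.85786 ∈ [0.2, 1.8) ⇒ IN Λ
candidate 5: (m,n)=(0,-5) → π∥ = 0-5·τ ≈ -12.07107, π⊥ = 0-5·τ' ≈ 2.07107 ∉ [0.2, 1.8) ⇒ out

1, 4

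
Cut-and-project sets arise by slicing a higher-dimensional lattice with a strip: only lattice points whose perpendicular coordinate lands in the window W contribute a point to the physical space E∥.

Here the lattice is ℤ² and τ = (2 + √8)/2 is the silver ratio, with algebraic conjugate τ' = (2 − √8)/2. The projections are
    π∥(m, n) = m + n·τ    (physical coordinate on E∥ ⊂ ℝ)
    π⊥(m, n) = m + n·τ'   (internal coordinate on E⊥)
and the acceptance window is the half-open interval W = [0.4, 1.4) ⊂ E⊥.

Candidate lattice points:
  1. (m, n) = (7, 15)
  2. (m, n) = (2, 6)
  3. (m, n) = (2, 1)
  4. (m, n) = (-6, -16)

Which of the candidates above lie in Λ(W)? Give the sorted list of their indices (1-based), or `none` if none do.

Compute τ' = (2−√8)/2 = -0.4142, so π⊥(m,n) = m -0.4142·n.
#1 (7,15): internal coord 7 + (15)·τ' = +0.7868; +0.7868 ∈ [0.4, 1.4) → IN Λ
#2 (2,6): internal coord 2 + (6)·τ' = -0.4853; -0.4853 ∉ [0.4, 1.4) → out
#3 (2,1): internal coord 2 + (1)·τ' = +1.5858; +1.5858 ∉ [0.4, 1.4) → out
#4 (-6,-16): internal coord -6 + (-16)·τ' = +0.6274; +0.6274 ∈ [0.4, 1.4) → IN Λ

1, 4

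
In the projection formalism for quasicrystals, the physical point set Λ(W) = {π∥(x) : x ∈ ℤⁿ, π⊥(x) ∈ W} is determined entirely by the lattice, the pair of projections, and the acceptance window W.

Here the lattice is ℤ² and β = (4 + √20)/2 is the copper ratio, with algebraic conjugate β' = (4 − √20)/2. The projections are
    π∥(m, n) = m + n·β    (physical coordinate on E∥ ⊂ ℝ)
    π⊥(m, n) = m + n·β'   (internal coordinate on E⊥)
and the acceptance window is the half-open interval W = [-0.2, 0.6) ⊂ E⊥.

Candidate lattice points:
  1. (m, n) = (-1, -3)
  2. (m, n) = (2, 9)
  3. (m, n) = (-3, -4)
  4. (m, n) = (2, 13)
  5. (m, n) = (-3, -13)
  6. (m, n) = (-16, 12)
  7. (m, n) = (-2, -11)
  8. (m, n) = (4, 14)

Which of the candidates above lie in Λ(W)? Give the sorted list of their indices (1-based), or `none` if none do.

Numerically β ≈ 4.2361 and β' = −1/β ≈ -0.2361.
#1 (-1,-3): internal coord -1 + (-3)·β' = -0.2918; -0.2918 ∉ [-0.2, 0.6) → out
#2 (2,9): internal coord 2 + (9)·β' = -0.1246; -0.1246 ∈ [-0.2, 0.6) → IN Λ
#3 (-3,-4): internal coord -3 + (-4)·β' = -2.0557; -2.0557 ∉ [-0.2, 0.6) → out
#4 (2,13): internal coord 2 + (13)·β' = -1.0689; -1.0689 ∉ [-0.2, 0.6) → out
#5 (-3,-13): internal coord -3 + (-13)·β' = +0.0689; +0.0689 ∈ [-0.2, 0.6) → IN Λ
#6 (-16,12): internal coord -16 + (12)·β' = -18.8328; -18.8328 ∉ [-0.2, 0.6) → out
#7 (-2,-11): internal coord -2 + (-11)·β' = +0.5967; +0.5967 ∈ [-0.2, 0.6) → IN Λ
#8 (4,14): internal coord 4 + (14)·β' = +0.6950; +0.6950 ∉ [-0.2, 0.6) → out

2, 5, 7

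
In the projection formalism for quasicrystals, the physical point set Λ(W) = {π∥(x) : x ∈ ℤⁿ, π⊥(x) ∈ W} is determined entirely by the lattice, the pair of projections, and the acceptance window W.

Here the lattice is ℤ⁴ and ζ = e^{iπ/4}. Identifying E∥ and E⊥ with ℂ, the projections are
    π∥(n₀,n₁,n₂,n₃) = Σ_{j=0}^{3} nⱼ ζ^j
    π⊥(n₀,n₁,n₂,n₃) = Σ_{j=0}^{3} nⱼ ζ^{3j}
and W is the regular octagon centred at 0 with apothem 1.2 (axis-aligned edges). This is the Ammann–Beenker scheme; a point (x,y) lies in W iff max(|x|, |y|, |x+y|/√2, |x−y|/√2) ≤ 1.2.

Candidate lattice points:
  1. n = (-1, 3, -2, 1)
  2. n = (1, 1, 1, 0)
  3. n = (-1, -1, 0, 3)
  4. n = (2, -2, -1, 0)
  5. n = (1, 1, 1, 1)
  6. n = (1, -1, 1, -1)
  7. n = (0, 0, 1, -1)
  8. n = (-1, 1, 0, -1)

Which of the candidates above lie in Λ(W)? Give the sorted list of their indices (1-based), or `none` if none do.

2, 5

Internal map: ζ^{3j} for j=0..3 gives (1,0), (−√2/2,√2/2), (0,−1), (√2/2,√2/2).
#1 (-1, 3, -2, 1): internal (-2.41421, 4.82843); octagon support 5.12132 vs apothem 1.2 → ∉ W
#2 (1, 1, 1, 0): internal (0.29289, -0.29289); octagon support 0.41421 vs apothem 1.2 → ∈ W
#3 (-1, -1, 0, 3): internal (1.82843, 1.41421); octagon support 2.29289 vs apothem 1.2 → ∉ W
#4 (2, -2, -1, 0): internal (3.41421, -0.41421); octagon support 3.41421 vs apothem 1.2 → ∉ W
#5 (1, 1, 1, 1): internal (1.00000, 0.41421); octagon support 1.00000 vs apothem 1.2 → ∈ W
#6 (1, -1, 1, -1): internal (1.00000, -2.41421); octagon support 2.41421 vs apothem 1.2 → ∉ W
#7 (0, 0, 1, -1): internal (-0.70711, -1.70711); octagon support 1.70711 vs apothem 1.2 → ∉ W
#8 (-1, 1, 0, -1): internal (-2.41421, 0.00000); octagon support 2.41421 vs apothem 1.2 → ∉ W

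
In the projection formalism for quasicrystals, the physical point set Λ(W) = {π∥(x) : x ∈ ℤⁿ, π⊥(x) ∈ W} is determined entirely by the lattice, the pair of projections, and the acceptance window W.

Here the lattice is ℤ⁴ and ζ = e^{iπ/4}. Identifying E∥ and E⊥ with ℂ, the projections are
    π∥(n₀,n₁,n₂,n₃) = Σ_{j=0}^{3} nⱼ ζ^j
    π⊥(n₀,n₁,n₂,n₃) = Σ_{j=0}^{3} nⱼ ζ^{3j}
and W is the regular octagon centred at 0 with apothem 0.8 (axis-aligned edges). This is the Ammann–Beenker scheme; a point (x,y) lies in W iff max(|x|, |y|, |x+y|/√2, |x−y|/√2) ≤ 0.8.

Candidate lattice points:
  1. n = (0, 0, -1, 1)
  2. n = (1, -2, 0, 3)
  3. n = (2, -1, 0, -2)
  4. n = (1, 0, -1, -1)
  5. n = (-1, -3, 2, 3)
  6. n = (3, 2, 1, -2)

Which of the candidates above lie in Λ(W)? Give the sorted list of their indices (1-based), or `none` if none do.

π⊥(n) = n₀ + n₁ζ³ + n₂ζ⁶ + n₃ζ⁹ where ζ = e^{iπ/4}.
candidate 1: n = (0, 0, -1, 1) → π⊥ ≈ (+0.707107, +1.707107); max(|x|,|y|,|x±y|/√2) = 1.707107 > 0.8 ⇒ ∉ W
candidate 2: n = (1, -2, 0, 3) → π⊥ ≈ (+4.535534, +0.707107); max(|x|,|y|,|x±y|/√2) = 4.535534 > 0.8 ⇒ ∉ W
candidate 3: n = (2, -1, 0, -2) → π⊥ ≈ (+1.292893, -2.121320); max(|x|,|y|,|x±y|/√2) = 2.414214 > 0.8 ⇒ ∉ W
candidate 4: n = (1, 0, -1, -1) → π⊥ ≈ (+0.292893, +0.292893); max(|x|,|y|,|x±y|/√2) = 0.414214 ≤ 0.8 ⇒ ∈ W
candidate 5: n = (-1, -3, 2, 3) → π⊥ ≈ (+3.242641, -2.000000); max(|x|,|y|,|x±y|/√2) = 3.707107 > 0.8 ⇒ ∉ W
candidate 6: n = (3, 2, 1, -2) → π⊥ ≈ (+0.171573, -1.000000); max(|x|,|y|,|x±y|/√2) = 1.000000 > 0.8 ⇒ ∉ W

4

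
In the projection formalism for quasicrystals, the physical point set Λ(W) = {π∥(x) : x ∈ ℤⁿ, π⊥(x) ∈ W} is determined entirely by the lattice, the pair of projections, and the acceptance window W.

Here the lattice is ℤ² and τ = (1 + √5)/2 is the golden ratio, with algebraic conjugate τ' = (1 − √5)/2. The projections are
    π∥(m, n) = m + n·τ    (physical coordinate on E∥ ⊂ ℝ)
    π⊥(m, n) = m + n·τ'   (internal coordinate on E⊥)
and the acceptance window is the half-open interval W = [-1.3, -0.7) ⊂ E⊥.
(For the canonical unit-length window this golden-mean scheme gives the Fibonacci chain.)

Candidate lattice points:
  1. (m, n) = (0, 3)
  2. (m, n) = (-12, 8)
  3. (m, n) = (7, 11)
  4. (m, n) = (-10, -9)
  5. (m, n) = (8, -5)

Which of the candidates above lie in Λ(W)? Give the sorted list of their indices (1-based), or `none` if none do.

Compute τ' = (1−√5)/2 = -0.618034, so π⊥(m,n) = m -0.618034·n.
candidate 1: (m,n)=(0,3) → π∥ = 0+3·τ ≈ 4.854102, π⊥ = 0+3·τ' ≈ -1.854102 ∉ [-1.3, -0.7) ⇒ out
candidate 2: (m,n)=(-12,8) → π∥ = -12+8·τ ≈ 0.944272, π⊥ = -12+8·τ' ≈ -16.944272 ∉ [-1.3, -0.7) ⇒ out
candidate 3: (m,n)=(7,11) → π∥ = 7+11·τ ≈ 24.798374, π⊥ = 7+11·τ' ≈ 0.201626 ∉ [-1.3, -0.7) ⇒ out
candidate 4: (m,n)=(-10,-9) → π∥ = -10-9·τ ≈ -24.562306, π⊥ = -10-9·τ' ≈ -4.437694 ∉ [-1.3, -0.7) ⇒ out
candidate 5: (m,n)=(8,-5) → π∥ = 8-5·τ ≈ -0.090170, π⊥ = 8-5·τ' ≈ 11.090170 ∉ [-1.3, -0.7) ⇒ out

none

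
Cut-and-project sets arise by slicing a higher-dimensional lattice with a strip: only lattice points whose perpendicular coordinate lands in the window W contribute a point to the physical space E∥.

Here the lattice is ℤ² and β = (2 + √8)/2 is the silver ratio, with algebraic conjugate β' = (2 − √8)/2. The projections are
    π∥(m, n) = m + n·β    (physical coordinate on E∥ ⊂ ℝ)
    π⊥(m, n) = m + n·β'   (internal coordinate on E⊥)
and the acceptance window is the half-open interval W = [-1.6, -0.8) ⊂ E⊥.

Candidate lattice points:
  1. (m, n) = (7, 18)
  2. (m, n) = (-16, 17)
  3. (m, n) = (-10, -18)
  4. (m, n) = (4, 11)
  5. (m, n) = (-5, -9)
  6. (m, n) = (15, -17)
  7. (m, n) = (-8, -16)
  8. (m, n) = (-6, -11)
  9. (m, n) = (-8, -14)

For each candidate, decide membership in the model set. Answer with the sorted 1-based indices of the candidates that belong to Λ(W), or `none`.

Numerically β ≈ 2.414214 and β' = −1/β ≈ -0.414214.
#1 (7,18): internal coord 7 + (18)·β' = -0.455844; -0.455844 ∉ [-1.6, -0.8) → out
#2 (-16,17): internal coord -16 + (17)·β' = -23.041631; -23.041631 ∉ [-1.6, -0.8) → out
#3 (-10,-18): internal coord -10 + (-18)·β' = -2.544156; -2.544156 ∉ [-1.6, -0.8) → out
#4 (4,11): internal coord 4 + (11)·β' = -0.556349; -0.556349 ∉ [-1.6, -0.8) → out
#5 (-5,-9): internal coord -5 + (-9)·β' = -1.272078; -1.272078 ∈ [-1.6, -0.8) → IN Λ
#6 (15,-17): internal coord 15 + (-17)·β' = +22.041631; +22.041631 ∉ [-1.6, -0.8) → out
#7 (-8,-16): internal coord -8 + (-16)·β' = -1.372583; -1.372583 ∈ [-1.6, -0.8) → IN Λ
#8 (-6,-11): internal coord -6 + (-11)·β' = -1.443651; -1.443651 ∈ [-1.6, -0.8) → IN Λ
#9 (-8,-14): internal coord -8 + (-14)·β' = -2.201010; -2.201010 ∉ [-1.6, -0.8) → out

5, 7, 8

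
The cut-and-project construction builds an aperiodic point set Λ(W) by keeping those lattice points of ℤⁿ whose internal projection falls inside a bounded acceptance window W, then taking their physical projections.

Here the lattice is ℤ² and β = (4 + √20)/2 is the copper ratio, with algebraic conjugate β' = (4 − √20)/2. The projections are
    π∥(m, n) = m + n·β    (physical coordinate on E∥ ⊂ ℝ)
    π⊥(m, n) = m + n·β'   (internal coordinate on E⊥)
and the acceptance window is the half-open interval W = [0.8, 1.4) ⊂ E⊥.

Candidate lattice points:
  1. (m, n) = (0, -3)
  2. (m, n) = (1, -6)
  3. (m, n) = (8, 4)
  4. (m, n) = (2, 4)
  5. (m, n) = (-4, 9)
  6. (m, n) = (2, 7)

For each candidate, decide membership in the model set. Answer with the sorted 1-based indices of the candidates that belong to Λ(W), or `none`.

4

Numerically β ≈ 4.2361 and β' = −1/β ≈ -0.2361.
#1 (0,-3): internal coord 0 + (-3)·β' = +0.7082; +0.7082 ∉ [0.8, 1.4) → out
#2 (1,-6): internal coord 1 + (-6)·β' = +2.4164; +2.4164 ∉ [0.8, 1.4) → out
#3 (8,4): internal coord 8 + (4)·β' = +7.0557; +7.0557 ∉ [0.8, 1.4) → out
#4 (2,4): internal coord 2 + (4)·β' = +1.0557; +1.0557 ∈ [0.8, 1.4) → IN Λ
#5 (-4,9): internal coord -4 + (9)·β' = -6.1246; -6.1246 ∉ [0.8, 1.4) → out
#6 (2,7): internal coord 2 + (7)·β' = +0.3475; +0.3475 ∉ [0.8, 1.4) → out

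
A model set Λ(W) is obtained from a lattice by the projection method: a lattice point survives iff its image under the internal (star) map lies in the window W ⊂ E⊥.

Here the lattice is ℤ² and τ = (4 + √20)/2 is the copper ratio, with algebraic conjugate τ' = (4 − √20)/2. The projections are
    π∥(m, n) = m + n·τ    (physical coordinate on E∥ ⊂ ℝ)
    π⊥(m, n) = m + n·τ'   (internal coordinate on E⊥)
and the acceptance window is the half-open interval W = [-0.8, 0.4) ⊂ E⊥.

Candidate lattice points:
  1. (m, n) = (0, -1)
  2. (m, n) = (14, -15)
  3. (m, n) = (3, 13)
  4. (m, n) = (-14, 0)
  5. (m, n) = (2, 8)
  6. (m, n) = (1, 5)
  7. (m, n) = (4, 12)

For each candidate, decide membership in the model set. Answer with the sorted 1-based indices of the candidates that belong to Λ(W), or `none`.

Numerically τ ≈ 4.236068 and τ' = −1/τ ≈ -0.236068.
#1 (0,-1): internal coord 0 + (-1)·τ' = +0.236068; +0.236068 ∈ [-0.8, 0.4) → IN Λ
#2 (14,-15): internal coord 14 + (-15)·τ' = +17.541020; +17.541020 ∉ [-0.8, 0.4) → out
#3 (3,13): internal coord 3 + (13)·τ' = -0.068884; -0.068884 ∈ [-0.8, 0.4) → IN Λ
#4 (-14,0): internal coord -14 + (0)·τ' = -14.000000; -14.000000 ∉ [-0.8, 0.4) → out
#5 (2,8): internal coord 2 + (8)·τ' = +0.111456; +0.111456 ∈ [-0.8, 0.4) → IN Λ
#6 (1,5): internal coord 1 + (5)·τ' = -0.180340; -0.180340 ∈ [-0.8, 0.4) → IN Λ
#7 (4,12): internal coord 4 + (12)·τ' = +1.167184; +1.167184 ∉ [-0.8, 0.4) → out

1, 3, 5, 6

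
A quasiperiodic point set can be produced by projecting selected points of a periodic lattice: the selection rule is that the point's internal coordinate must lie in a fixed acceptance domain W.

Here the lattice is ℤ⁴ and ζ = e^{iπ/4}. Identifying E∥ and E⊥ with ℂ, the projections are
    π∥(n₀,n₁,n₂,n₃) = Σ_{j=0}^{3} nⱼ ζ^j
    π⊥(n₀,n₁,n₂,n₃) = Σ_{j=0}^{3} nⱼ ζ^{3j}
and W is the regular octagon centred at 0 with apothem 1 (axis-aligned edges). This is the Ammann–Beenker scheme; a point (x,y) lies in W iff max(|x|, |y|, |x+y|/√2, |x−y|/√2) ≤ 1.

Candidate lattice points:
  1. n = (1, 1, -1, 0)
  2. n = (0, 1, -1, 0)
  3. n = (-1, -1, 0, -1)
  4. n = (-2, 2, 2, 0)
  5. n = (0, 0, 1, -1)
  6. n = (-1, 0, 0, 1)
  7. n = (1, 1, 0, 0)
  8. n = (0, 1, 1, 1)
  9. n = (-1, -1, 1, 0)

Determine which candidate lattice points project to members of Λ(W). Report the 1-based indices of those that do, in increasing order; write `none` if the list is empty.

With ζ = e^{iπ/4} the internal vectors are ζ^0,ζ^3,ζ^6,ζ^9.
candidate 1: n = (1, 1, -1, 0) → π⊥ ≈ (+0.29289, +1.70711); max(|x|,|y|,|x±y|/√2) = 1.70711 > 1 ⇒ ∉ W
candidate 2: n = (0, 1, -1, 0) → π⊥ ≈ (-0.70711, +1.70711); max(|x|,|y|,|x±y|/√2) = 1.70711 > 1 ⇒ ∉ W
candidate 3: n = (-1, -1, 0, -1) → π⊥ ≈ (-1.00000, -1.41421); max(|x|,|y|,|x±y|/√2) = 1.70711 > 1 ⇒ ∉ W
candidate 4: n = (-2, 2, 2, 0) → π⊥ ≈ (-3.41421, -0.58579); max(|x|,|y|,|x±y|/√2) = 3.41421 > 1 ⇒ ∉ W
candidate 5: n = (0, 0, 1, -1) → π⊥ ≈ (-0.70711, -1.70711); max(|x|,|y|,|x±y|/√2) = 1.70711 > 1 ⇒ ∉ W
candidate 6: n = (-1, 0, 0, 1) → π⊥ ≈ (-0.29289, +0.70711); max(|x|,|y|,|x±y|/√2) = 0.70711 ≤ 1 ⇒ ∈ W
candidate 7: n = (1, 1, 0, 0) → π⊥ ≈ (+0.29289, +0.70711); max(|x|,|y|,|x±y|/√2) = 0.70711 ≤ 1 ⇒ ∈ W
candidate 8: n = (0, 1, 1, 1) → π⊥ ≈ (+0.00000, +0.41421); max(|x|,|y|,|x±y|/√2) = 0.41421 ≤ 1 ⇒ ∈ W
candidate 9: n = (-1, -1, 1, 0) → π⊥ ≈ (-0.29289, -1.70711); max(|x|,|y|,|x±y|/√2) = 1.70711 > 1 ⇒ ∉ W

6, 7, 8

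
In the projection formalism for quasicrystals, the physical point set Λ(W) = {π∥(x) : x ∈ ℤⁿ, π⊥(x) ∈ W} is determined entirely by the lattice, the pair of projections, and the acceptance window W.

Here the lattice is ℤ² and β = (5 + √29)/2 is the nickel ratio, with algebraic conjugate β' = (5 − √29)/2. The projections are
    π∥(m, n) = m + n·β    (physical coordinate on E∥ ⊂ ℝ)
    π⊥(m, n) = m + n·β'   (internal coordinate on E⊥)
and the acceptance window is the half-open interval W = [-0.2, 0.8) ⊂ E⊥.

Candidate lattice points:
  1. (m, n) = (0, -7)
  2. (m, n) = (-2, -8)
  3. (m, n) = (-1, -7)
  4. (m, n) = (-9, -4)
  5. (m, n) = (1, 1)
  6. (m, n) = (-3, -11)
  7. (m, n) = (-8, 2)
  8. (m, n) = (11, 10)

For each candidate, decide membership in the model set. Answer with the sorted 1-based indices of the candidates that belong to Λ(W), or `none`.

3

β' = (5−√29)/2 ≈ -0.19258.
#1 (0,-7): internal coord 0 + (-7)·β' = +1.34808; +1.34808 ∉ [-0.2, 0.8) → out
#2 (-2,-8): internal coord -2 + (-8)·β' = -0.45934; -0.45934 ∉ [-0.2, 0.8) → out
#3 (-1,-7): internal coord -1 + (-7)·β' = +0.34808; +0.34808 ∈ [-0.2, 0.8) → IN Λ
#4 (-9,-4): internal coord -9 + (-4)·β' = -8.22967; -8.22967 ∉ [-0.2, 0.8) → out
#5 (1,1): internal coord 1 + (1)·β' = +0.80742; +0.80742 ∉ [-0.2, 0.8) → out
#6 (-3,-11): internal coord -3 + (-11)·β' = -0.88159; -0.88159 ∉ [-0.2, 0.8) → out
#7 (-8,2): internal coord -8 + (2)·β' = -8.38516; -8.38516 ∉ [-0.2, 0.8) → out
#8 (11,10): internal coord 11 + (10)·β' = +9.07418; +9.07418 ∉ [-0.2, 0.8) → out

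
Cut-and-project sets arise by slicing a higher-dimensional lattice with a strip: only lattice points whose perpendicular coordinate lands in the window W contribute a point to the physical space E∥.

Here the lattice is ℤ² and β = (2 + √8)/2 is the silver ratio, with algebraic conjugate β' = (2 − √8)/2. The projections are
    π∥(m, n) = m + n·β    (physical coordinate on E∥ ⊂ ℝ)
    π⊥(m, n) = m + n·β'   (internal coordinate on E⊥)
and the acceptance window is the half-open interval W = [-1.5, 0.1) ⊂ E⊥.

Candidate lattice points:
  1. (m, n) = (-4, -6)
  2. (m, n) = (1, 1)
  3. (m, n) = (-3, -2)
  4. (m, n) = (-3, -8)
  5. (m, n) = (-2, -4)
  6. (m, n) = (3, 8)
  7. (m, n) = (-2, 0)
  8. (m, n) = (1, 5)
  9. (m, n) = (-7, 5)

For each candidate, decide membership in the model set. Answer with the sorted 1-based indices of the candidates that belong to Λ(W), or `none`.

5, 6, 8

Numerically β ≈ 2.4142 and β' = −1/β ≈ -0.4142.
candidate 1: (m,n)=(-4,-6) → π∥ = -4-6·β ≈ -18.4853, π⊥ = -4-6·β' ≈ -1.5147 ∉ [-1.5, 0.1) ⇒ out
candidate 2: (m,n)=(1,1) → π∥ = 1+1·β ≈ 3.4142, π⊥ = 1+1·β' ≈ 0.5858 ∉ [-1.5, 0.1) ⇒ out
candidate 3: (m,n)=(-3,-2) → π∥ = -3-2·β ≈ -7.8284, π⊥ = -3-2·β' ≈ -2.1716 ∉ [-1.5, 0.1) ⇒ out
candidate 4: (m,n)=(-3,-8) → π∥ = -3-8·β ≈ -22.3137, π⊥ = -3-8·β' ≈ 0.3137 ∉ [-1.5, 0.1) ⇒ out
candidate 5: (m,n)=(-2,-4) → π∥ = -2-4·β ≈ -11.6569, π⊥ = -2-4·β' ≈ -0.3431 ∈ [-1.5, 0.1) ⇒ IN Λ
candidate 6: (m,n)=(3,8) → π∥ = 3+8·β ≈ 22.3137, π⊥ = 3+8·β' ≈ -0.3137 ∈ [-1.5, 0.1) ⇒ IN Λ
candidate 7: (m,n)=(-2,0) → π∥ = -2+0·β ≈ -2.0000, π⊥ = -2+0·β' ≈ -2.0000 ∉ [-1.5, 0.1) ⇒ out
candidate 8: (m,n)=(1,5) → π∥ = 1+5·β ≈ 13.0711, π⊥ = 1+5·β' ≈ -1.0711 ∈ [-1.5, 0.1) ⇒ IN Λ
candidate 9: (m,n)=(-7,5) → π∥ = -7+5·β ≈ 5.0711, π⊥ = -7+5·β' ≈ -9.0711 ∉ [-1.5, 0.1) ⇒ out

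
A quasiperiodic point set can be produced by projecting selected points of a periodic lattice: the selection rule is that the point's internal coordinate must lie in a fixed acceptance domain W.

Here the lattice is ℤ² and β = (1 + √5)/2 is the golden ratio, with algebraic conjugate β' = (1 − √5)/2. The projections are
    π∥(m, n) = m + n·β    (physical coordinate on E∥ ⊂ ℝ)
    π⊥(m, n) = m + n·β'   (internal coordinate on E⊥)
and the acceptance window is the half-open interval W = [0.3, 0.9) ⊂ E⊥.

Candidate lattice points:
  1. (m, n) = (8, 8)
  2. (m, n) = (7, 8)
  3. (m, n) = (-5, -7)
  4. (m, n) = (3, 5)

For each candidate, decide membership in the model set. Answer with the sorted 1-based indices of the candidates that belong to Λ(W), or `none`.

Numerically β ≈ 1.61803 and β' = −1/β ≈ -0.61803.
[1] lift (8,8): star map gives 3.05573; window check 0.3 ≤ 3.05573 < 0.9 is false → out
[2] lift (7,8): star map gives 2.05573; window check 0.3 ≤ 2.05573 < 0.9 is false → out
[3] lift (-5,-7): star map gives -0.67376; window check 0.3 ≤ -0.67376 < 0.9 is false → out
[4] lift (3,5): star map gives -0.09017; window check 0.3 ≤ -0.09017 < 0.9 is false → out

none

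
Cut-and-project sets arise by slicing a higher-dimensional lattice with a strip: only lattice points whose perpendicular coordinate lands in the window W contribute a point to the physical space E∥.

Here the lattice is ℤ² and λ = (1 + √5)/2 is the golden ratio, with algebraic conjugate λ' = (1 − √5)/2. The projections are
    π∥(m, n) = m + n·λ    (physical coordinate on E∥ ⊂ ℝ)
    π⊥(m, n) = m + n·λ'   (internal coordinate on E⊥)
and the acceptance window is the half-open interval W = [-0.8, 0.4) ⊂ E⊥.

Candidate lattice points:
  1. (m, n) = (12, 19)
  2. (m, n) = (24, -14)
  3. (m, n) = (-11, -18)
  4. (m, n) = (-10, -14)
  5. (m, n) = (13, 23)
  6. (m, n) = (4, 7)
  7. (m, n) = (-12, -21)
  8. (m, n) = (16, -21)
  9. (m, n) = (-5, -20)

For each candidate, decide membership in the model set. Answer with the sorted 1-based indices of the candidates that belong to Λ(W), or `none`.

λ' = (1−√5)/2 ≈ -0.618034.
candidate 1: (m,n)=(12,19) → π∥ = 12+19·λ ≈ 42.742646, π⊥ = 12+19·λ' ≈ 0.257354 ∈ [-0.8, 0.4) ⇒ IN Λ
candidate 2: (m,n)=(24,-14) → π∥ = 24-14·λ ≈ 1.347524, π⊥ = 24-14·λ' ≈ 32.652476 ∉ [-0.8, 0.4) ⇒ out
candidate 3: (m,n)=(-11,-18) → π∥ = -11-18·λ ≈ -40.124612, π⊥ = -11-18·λ' ≈ 0.124612 ∈ [-0.8, 0.4) ⇒ IN Λ
candidate 4: (m,n)=(-10,-14) → π∥ = -10-14·λ ≈ -32.652476, π⊥ = -10-14·λ' ≈ -1.347524 ∉ [-0.8, 0.4) ⇒ out
candidate 5: (m,n)=(13,23) → π∥ = 13+23·λ ≈ 50.214782, π⊥ = 13+23·λ' ≈ -1.214782 ∉ [-0.8, 0.4) ⇒ out
candidate 6: (m,n)=(4,7) → π∥ = 4+7·λ ≈ 15.326238, π⊥ = 4+7·λ' ≈ -0.326238 ∈ [-0.8, 0.4) ⇒ IN Λ
candidate 7: (m,n)=(-12,-21) → π∥ = -12-21·λ ≈ -45.978714, π⊥ = -12-21·λ' ≈ 0.978714 ∉ [-0.8, 0.4) ⇒ out
candidate 8: (m,n)=(16,-21) → π∥ = 16-21·λ ≈ -17.978714, π⊥ = 16-21·λ' ≈ 28.978714 ∉ [-0.8, 0.4) ⇒ out
candidate 9: (m,n)=(-5,-20) → π∥ = -5-20·λ ≈ -37.360680, π⊥ = -5-20·λ' ≈ 7.360680 ∉ [-0.8, 0.4) ⇒ out

1, 3, 6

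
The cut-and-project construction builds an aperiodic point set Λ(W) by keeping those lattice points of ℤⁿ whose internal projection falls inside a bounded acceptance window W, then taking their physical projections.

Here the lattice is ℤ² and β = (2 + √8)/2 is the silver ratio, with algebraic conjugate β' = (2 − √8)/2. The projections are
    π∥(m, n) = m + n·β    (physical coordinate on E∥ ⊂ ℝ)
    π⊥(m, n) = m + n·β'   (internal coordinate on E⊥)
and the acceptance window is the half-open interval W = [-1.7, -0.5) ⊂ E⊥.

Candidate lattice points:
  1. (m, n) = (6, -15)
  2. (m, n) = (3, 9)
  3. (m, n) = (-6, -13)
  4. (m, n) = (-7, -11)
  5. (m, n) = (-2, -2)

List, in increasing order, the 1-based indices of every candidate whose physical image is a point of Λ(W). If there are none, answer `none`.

2, 3, 5

Compute β' = (2−√8)/2 = -0.41421, so π⊥(m,n) = m -0.41421·n.
#1 (6,-15): internal coord 6 + (-15)·β' = +12.21320; +12.21320 ∉ [-1.7, -0.5) → out
#2 (3,9): internal coord 3 + (9)·β' = -0.72792; -0.72792 ∈ [-1.7, -0.5) → IN Λ
#3 (-6,-13): internal coord -6 + (-13)·β' = -0.61522; -0.61522 ∈ [-1.7, -0.5) → IN Λ
#4 (-7,-11): internal coord -7 + (-11)·β' = -2.44365; -2.44365 ∉ [-1.7, -0.5) → out
#5 (-2,-2): internal coord -2 + (-2)·β' = -1.17157; -1.17157 ∈ [-1.7, -0.5) → IN Λ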